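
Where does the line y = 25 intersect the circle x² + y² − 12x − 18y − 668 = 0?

(−17, 25) and (29, 25)

From the line, y = 25. Substituting:
x² − 12x − 493 = 0
x = 29 or x = −17, giving (29, 25) and (−17, 25).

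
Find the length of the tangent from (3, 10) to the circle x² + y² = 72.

With centre O = (0, 0), |OP|² = 109 and r² = 72.
By the tangent–radius right angle, tangent length = √(|PO|² − r²) = √37.

√37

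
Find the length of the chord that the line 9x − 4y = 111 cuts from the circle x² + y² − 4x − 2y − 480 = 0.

Centre (2, 1), r² = 485. Perpendicular distance d from centre to line = |−97| / √97 = 97/√97.
Chord = 2√(r² − d²) = 2·√(388) = 4√97.

4√97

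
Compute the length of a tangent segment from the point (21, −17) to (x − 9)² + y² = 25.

2√102

The centre is (9, 0) and r = 5. The square of the distance from P to the centre is 144 + 289 = 433.
By the tangent–radius right angle, tangent length = √(|PO|² − r²) = √408 = 2√102.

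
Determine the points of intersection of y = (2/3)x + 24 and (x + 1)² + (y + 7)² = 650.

(−18, 12) and (−12, 16)

Express y = (72 + 2x)/3 and substitute into the circle:
13x² + 390x + 2808 = 0  ⟹  x² + 30x + 216 = 0
x = −12 or x = −18, giving (−12, 16) and (−18, 12).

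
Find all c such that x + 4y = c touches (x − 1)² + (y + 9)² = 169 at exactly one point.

For a tangent, require d(centre, line) = r = 13.
|1·1 + 4·(−9) − c| / √17 = 13
|c − (−35)| = 13√17.

c = −35 ± 13√17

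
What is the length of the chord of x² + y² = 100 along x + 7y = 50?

10√2

The distance from (0, 0) to the line is 50/√50, and r² = 100.
Chord = 2√(r² − d²) = 2·√(50) = 10√2.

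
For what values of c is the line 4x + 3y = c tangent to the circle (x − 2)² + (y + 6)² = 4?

For a tangent, require d(centre, line) = r = 2.
|4·2 + 3·(−6) − c| / √25 = 2
|c − (−10)| = 2·5, so c = 0 or c = −20.

c = −20 or c = 0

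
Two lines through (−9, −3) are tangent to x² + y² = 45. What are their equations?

x + 2y = −15 and 2x − y = −15

A line y − (−3) = m(x − (−9)) is tangent when its distance from (0, 0) is 3√5:
(9m − (3))² = 45(m² + 1)
2m² − 3m − 2 = 0, so m = −1/2 or m = 2.
Through (−9, −3) these give x + 2y = −15 and 2x − y = −15.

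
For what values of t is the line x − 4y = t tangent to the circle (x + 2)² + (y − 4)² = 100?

The line touches the circle iff its distance from (−2, 4) is 10:
|1·(−2) − 4·4 − t| / √17 = 10
|t − (−18)| = 10√17.

t = −18 ± 10√17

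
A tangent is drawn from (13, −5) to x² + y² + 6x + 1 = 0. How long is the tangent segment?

√273

The centre is (−3, 0) and r = 2√2. The square of the distance from P to the centre is 256 + 25 = 281.
Power of the point: PT² = |PO|² − r² = 273, so PT = √273.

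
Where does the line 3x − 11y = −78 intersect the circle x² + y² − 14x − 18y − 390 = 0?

Express y = (78 + 3x)/11 and substitute into the circle:
130x² − 1820x − 56550 = 0  ⟹  x² − 14x − 435 = 0
x = 29 or x = −15, giving (29, 15) and (−15, 3).

(−15, 3) and (29, 15)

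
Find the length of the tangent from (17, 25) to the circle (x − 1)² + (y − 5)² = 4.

Centre (1, 5), r² = 4. |PO|² = (16)² + (20)² = 656.
Power of the point: PT² = |PO|² − r² = 652, so PT = 2√163.

2√163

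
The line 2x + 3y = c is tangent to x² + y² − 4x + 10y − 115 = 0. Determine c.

c = −11 ± 12√13

For a tangent, require d(centre, line) = r = 12.
|2·2 + 3·(−5) − c| / √13 = 12
|c − (−11)| = 12√13.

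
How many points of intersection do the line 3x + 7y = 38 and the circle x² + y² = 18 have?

0

d² = (3·0 + 7·0 − (38))²/58 = 722/29; r² = 18.
Since d² > r², the line lies outside the circle.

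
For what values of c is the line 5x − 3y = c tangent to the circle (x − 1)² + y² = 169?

c = 5 ± 13√34

For a tangent, require d(centre, line) = r = 13.
|5·1 − 3·0 − c| / √34 = 13
|c − (5)| = 13√34.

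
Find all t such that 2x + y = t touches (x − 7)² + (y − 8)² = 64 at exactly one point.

t = 22 ± 8√5

Tangency holds when the distance from the centre (7, 8) to the line equals the radius 8:
|2·7 + 1·8 − t| / √5 = 8
|t − (22)| = 8√5.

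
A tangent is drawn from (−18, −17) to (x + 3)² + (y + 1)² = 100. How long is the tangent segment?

√381

The centre is (−3, −1) and r = 10. The square of the distance from P to the centre is 225 + 256 = 481.
The tangent meets the radius at right angles, so tangent² = |PO|² − r² = 481 − 100 = 381.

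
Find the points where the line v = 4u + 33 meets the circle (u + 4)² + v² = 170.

(−11, −11) and (−5, 13)

Substitute v = 4u + 33:
17u² + 272u + 935 = 0  ⟹  u² + 16u + 55 = 0
u = −5 or u = −11, giving (−5, 13) and (−11, −11).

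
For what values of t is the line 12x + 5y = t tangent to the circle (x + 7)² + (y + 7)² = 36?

t = −197 or t = −41

For a tangent, require d(centre, line) = r = 6.
|12·(−7) + 5·(−7) − t| / √169 = 6
|t − (−119)| = 6·13, so t = −41 or t = −197.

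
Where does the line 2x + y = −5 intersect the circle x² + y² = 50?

(−5, 5) and (1, −7)

Substitute y = −2x − 5:
5x² + 20x − 25 = 0  ⟹  x² + 4x − 5 = 0
x = 1 or x = −5, giving (1, −7) and (−5, 5).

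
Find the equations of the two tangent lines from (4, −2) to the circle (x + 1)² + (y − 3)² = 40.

3x − y = 14 and x − 3y = 10

Let a tangent through (4, −2) have slope m. Its distance from (−1, 3) must equal 2√10:
(−5m − (5))² = 40(m² + 1)
3m² − 10m + 3 = 0, so m = 3 or m = 1/3.
Through (4, −2) these give 3x − y = 14 and x − 3y = 10.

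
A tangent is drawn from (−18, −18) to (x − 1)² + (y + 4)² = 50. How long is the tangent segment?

Centre (1, −4), r² = 50. |PO|² = (−19)² + (−14)² = 557.
Power of the point: PT² = |PO|² − r² = 507, so PT = 13√3.

13√3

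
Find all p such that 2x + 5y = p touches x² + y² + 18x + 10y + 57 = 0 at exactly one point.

For a tangent, require d(centre, line) = r = 7.
|2·(−9) + 5·(−5) − p| / √29 = 7
|p − (−43)| = 7√29.

p = −43 ± 7√29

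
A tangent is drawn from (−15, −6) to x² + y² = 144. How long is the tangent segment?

3√13

Centre (0, 0), r² = 144. |PO|² = (−15)² + (−6)² = 261.
By the tangent–radius right angle, tangent length = √(|PO|² − r²) = √117 = 3√13.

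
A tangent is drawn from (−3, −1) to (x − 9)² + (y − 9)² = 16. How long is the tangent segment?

2√57

The centre is (9, 9) and r = 4. The square of the distance from P to the centre is 144 + 100 = 244.
Power of the point: PT² = |PO|² − r² = 228, so PT = 2√57.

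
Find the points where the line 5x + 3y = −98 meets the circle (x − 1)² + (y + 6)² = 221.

(−13, −11) and (−10, −16)

From the line, y = (−98 − 5x)/3. Substituting:
34x² + 782x + 4420 = 0  ⟹  x² + 23x + 130 = 0
x = −10 or x = −13, giving (−10, −16) and (−13, −11).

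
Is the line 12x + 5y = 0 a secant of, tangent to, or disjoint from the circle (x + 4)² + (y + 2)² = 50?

secant

Centre (−4, −2), r² = 50. Distance² from centre to line = (−58)²/169 = 3364/169.
Since d² < r², the line cuts the circle twice.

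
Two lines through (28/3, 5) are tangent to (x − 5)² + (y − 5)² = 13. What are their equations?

Write the tangent as mx − y + (5 − m·(28/3)) = 0 and set its distance from the centre to √13:
(−13/3m − (0))² = 13(m² + 1)
4m² − 9 = 0, so m = −3/2 or m = 3/2.
Through (28/3, 5) these give 3x + 2y = 38 and 3x − 2y = 18.

3x + 2y = 38 and 3x − 2y = 18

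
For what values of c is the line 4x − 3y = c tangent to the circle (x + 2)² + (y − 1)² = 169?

c = −76 or c = 54

Tangency holds when the distance from the centre (−2, 1) to the line equals the radius 13:
|4·(−2) − 3·1 − c| / √25 = 13
|c − (−11)| = 13·5, so c = 54 or c = −76.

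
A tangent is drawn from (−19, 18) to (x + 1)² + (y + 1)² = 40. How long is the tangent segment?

√645

The centre is (−1, −1) and r = 2√10. The square of the distance from P to the centre is 324 + 361 = 685.
By the tangent–radius right angle, tangent length = √(|PO|² − r²) = √645.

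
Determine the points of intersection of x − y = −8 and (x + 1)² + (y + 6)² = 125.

Express y = x + 8 and substitute into the circle:
2x² + 30x + 72 = 0  ⟹  x² + 15x + 36 = 0
x = −3 or x = −12, giving (−3, 5) and (−12, −4).

(−12, −4) and (−3, 5)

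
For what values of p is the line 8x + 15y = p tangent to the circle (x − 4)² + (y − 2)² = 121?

The line touches the circle iff its distance from (4, 2) is 11:
|8·4 + 15·2 − p| / √289 = 11
|p − (62)| = 11·17, so p = 249 or p = −125.

p = −125 or p = 249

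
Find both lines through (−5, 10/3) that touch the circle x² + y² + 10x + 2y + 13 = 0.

2x + 3y = 0 and 2x − 3y = −20

A line y − (10/3) = m(x − (−5)) is tangent when its distance from (−5, −1) is √13:
(0m − (−13/3))² = 13(m² + 1)
9m² − 4 = 0, so m = −2/3 or m = 2/3.
Through (−5, 10/3) these give 2x + 3y = 0 and 2x − 3y = −20.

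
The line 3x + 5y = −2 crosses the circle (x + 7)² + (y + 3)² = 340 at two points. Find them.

(−19, 11) and (11, −7)

From the line, y = (−2 − 3x)/5. Substituting:
34x² + 272x − 7106 = 0  ⟹  x² + 8x − 209 = 0
x = 11 or x = −19, giving (11, −7) and (−19, 11).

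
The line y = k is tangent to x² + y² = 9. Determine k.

k = −3 or k = 3

Tangency holds when the distance from the centre (0, 0) to the line equals the radius 3:
|0·0 + 1·0 − k| / √1 = 3
|k| = 3, so k = 3 or k = −3.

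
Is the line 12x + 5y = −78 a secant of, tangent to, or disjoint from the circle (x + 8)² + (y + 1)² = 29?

secant

Substituting the line into the circle gives 169x² + 2152x + 6204 = 0.
Δ = 4631104 − 4193904 = 437200.
Two real roots: the line is a secant.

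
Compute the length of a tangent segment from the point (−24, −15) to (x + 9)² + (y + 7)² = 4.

Centre (−9, −7), r² = 4. |PO|² = (−15)² + (−8)² = 289.
Power of the point: PT² = |PO|² − r² = 285, so PT = √285.

√285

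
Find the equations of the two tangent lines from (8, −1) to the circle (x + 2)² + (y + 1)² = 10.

x + 3y = 5 and x − 3y = 11

Write the tangent as mx − y + (−1 − m·(8)) = 0 and set its distance from the centre to √10:
(−10m − (0))² = 10(m² + 1)
9m² − 1 = 0, so m = −1/3 or m = 1/3.
Through (8, −1) these give x + 3y = 5 and x − 3y = 11.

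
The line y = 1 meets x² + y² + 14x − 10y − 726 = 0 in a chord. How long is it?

Substitute y = 1:
x² + 14x − 735 = 0
x = 21 or x = −35, giving (21, 1) and (−35, 1).
Chord length = distance between (21, 1) and (−35, 1) = √3136 = 56.

56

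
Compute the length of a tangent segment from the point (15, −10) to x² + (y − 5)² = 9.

21

The centre is (0, 5) and r = 3. The square of the distance from P to the centre is 225 + 225 = 450.
By the tangent–radius right angle, tangent length = √(|PO|² − r²) = √441 = 21.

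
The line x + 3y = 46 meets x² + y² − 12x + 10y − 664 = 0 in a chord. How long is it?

13√10

Express y = (46 − x)/3 and substitute into the circle:
10x² − 230x − 2480 = 0  ⟹  x² − 23x − 248 = 0
x = 31 or x = −8, giving (31, 5) and (−8, 18).
Chord length = distance between (31, 5) and (−8, 18) = √1690 = 13√10.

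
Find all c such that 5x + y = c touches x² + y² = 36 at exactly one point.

c = ±6√26

For a tangent, require d(centre, line) = r = 6.
|5·0 + 1·0 − c| / √26 = 6
|c| = 6√26.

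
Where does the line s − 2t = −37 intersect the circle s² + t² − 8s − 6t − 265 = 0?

(−9, 14) and (3, 20)

Substitute t = (37 + s)/2:
5s² + 30s − 135 = 0  ⟹  s² + 6s − 27 = 0
s = 3 or s = −9, giving (3, 20) and (−9, 14).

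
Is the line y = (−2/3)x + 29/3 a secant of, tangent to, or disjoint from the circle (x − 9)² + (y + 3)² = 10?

d² = (2·9 + 3·(−3) − (29))²/13 = 400/13; r² = 10.
Since d² > r², the line lies outside the circle.

disjoint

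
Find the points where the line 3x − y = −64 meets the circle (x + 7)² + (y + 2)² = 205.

(−21, 1) and (−20, 4)

Substitute y = 3x + 64:
10x² + 410x + 4200 = 0  ⟹  x² + 41x + 420 = 0
x = −20 or x = −21, giving (−20, 4) and (−21, 1).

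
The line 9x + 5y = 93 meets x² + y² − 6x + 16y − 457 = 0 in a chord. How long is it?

4√106

Centre (3, −8), r² = 530. Perpendicular distance d from centre to line = |−106| / √106 = 106/√106.
Chord = 2√(r² − d²) = 2·√(424) = 4√106.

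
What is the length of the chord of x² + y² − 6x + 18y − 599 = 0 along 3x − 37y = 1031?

√1378

Express y = (−1031 + 3x)/37 and substitute into the circle:
1378x² − 12402x − 443716 = 0  ⟹  x² − 9x − 322 = 0
x = 23 or x = −14, giving (23, −26) and (−14, −29).
|(23, −26) − (−14, −29)| = √((37)² + (3)²) = √1378.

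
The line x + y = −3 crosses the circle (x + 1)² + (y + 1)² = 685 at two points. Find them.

(−20, 17) and (17, −20)

Express y = −x − 3 and substitute into the circle:
2x² + 6x − 680 = 0  ⟹  x² + 3x − 340 = 0
x = 17 or x = −20, giving (17, −20) and (−20, 17).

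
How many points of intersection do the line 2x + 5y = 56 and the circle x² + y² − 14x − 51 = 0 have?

2

Substituting the line into the circle gives 29x² − 574x + 1861 = 0.
Δ = 329476 − 215876 = 113600.
Two real roots: the line is a secant.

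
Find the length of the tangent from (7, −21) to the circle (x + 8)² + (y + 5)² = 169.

With centre O = (−8, −5), |OP|² = 481 and r² = 169.
By the tangent–radius right angle, tangent length = √(|PO|² − r²) = √312 = 2√78.

2√78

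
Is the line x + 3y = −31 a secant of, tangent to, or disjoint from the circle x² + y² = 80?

disjoint

Substituting the line into the circle gives 10x² + 62x + 241 = 0.
Δ = 3844 − 9640 = −5796.
No real roots: the line does not meet the circle.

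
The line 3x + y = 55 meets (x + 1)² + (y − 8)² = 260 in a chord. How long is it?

Express y = −3x + 55 and substitute into the circle:
10x² − 280x + 1950 = 0  ⟹  x² − 28x + 195 = 0
x = 15 or x = 13, giving (15, 10) and (13, 16).
Chord length = distance between (15, 10) and (13, 16) = √40 = 2√10.

2√10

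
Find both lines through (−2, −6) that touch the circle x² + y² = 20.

2x + y = −10 and x − 2y = 10

Let a tangent through (−2, −6) have slope m. Its distance from (0, 0) must equal 2√5:
(2m − (6))² = 20(m² + 1)
2m² + 3m − 2 = 0, so m = −2 or m = 1/2.
With m = −2: 2x + y = −10. With m = 1/2: x − 2y = 10.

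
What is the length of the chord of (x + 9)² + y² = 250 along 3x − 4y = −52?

30

From the line, y = (52 + 3x)/4. Substituting:
25x² + 600x = 0  ⟹  x² + 24x = 0
x = 0 or x = −24, giving (0, 13) and (−24, −5).
|(0, 13) − (−24, −5)| = √((24)² + (18)²) = 30.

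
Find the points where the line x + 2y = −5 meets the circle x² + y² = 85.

(−9, 2) and (7, −6)

From the line, y = (−5 − x)/2. Substituting:
5x² + 10x − 315 = 0  ⟹  x² + 2x − 63 = 0
x = 7 or x = −9, giving (7, −6) and (−9, 2).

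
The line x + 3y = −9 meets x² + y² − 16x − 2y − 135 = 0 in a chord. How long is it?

8√10

Centre (8, 1), r² = 200. Perpendicular distance d from centre to line = |20| / √10 = 20/√10.
Chord = 2√(r² − d²) = 2·√(160) = 8√10.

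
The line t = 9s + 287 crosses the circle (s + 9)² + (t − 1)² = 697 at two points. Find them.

Substitute t = 9s + 287:
82s² + 5166s + 81180 = 0  ⟹  s² + 63s + 990 = 0
s = −30 or s = −33, giving (−30, 17) and (−33, −10).

(−33, −10) and (−30, 17)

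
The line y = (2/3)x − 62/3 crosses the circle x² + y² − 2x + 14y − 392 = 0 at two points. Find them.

(−8, −26) and (22, −6)

From the line, y = (−62 + 2x)/3. Substituting:
13x² − 182x − 2288 = 0  ⟹  x² − 14x − 176 = 0
x = 22 or x = −8, giving (22, −6) and (−8, −26).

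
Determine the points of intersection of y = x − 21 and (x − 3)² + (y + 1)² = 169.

Substitute y = x − 21:
2x² − 46x + 240 = 0  ⟹  x² − 23x + 120 = 0
x = 15 or x = 8, giving (15, −6) and (8, −13).

(8, −13) and (15, −6)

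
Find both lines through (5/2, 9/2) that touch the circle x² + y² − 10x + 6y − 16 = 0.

Write the tangent as mx − y + (9/2 − m·(5/2)) = 0 and set its distance from the centre to 5√2:
(5/2m − (−15/2))² = 50(m² + 1)
7m² − 6m − 1 = 0, so m = 1 or m = −1/7.
With m = 1: x − y = −2. With m = −1/7: x + 7y = 34.

x − y = −2 and x + 7y = 34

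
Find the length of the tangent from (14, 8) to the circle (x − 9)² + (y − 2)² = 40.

√21

With centre O = (9, 2), |OP|² = 61 and r² = 40.
Power of the point: PT² = |PO|² − r² = 21, so PT = √21.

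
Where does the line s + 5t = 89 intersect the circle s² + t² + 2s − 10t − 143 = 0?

From the line, t = (89 − s)/5. Substituting:
26s² − 78s − 104 = 0  ⟹  s² − 3s − 4 = 0
s = 4 or s = −1, giving (4, 17) and (−1, 18).

(−1, 18) and (4, 17)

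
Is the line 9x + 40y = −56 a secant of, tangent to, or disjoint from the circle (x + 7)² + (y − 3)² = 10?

d² = (9·(−7) + 40·3 − (−56))²/1681 = 12769/1681; r² = 10.
Since d² < r², the line cuts the circle twice.

secant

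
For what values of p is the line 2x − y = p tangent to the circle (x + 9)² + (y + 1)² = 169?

Tangency holds when the distance from the centre (−9, −1) to the line equals the radius 13:
|2·(−9) − 1·(−1) − p| / √5 = 13
|p − (−17)| = 13√5.

p = −17 ± 13√5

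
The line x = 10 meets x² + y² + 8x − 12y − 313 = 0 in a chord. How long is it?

Centre (−4, 6), r² = 365. Perpendicular distance d from centre to line = |−14| / √1 = 14.
Chord = 2√(r² − d²) = 2·√(169) = 26.

26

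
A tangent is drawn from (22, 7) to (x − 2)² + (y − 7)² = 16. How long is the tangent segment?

8√6

With centre O = (2, 7), |OP|² = 400 and r² = 16.
Power of the point: PT² = |PO|² − r² = 384, so PT = 8√6.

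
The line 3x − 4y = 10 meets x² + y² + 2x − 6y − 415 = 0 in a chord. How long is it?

The distance from (−1, 3) to the line is 25/√25, and r² = 425.
Chord = 2√(r² − d²) = 2·√(400) = 40.

40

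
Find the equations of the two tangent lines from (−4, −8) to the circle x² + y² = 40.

x − 3y = 20 and 3x + y = −20

Write the tangent as mx − y + (−8 − m·(−4)) = 0 and set its distance from the centre to 2√10:
(4m − (8))² = 40(m² + 1)
3m² + 8m − 3 = 0, so m = 1/3 or m = −3.
Through (−4, −8) these give x − 3y = 20 and 3x + y = −20.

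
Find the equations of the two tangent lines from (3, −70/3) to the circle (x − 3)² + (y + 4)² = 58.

Write the tangent as mx − y + (−70/3 − m·(3)) = 0 and set its distance from the centre to √58:
[m·(0) − (58/3)]² = 58(m² + 1)
9m² − 49 = 0, so m = 7/3 or m = −7/3.
With m = 7/3: 7x − 3y = 91. With m = −7/3: 7x + 3y = −49.

7x − 3y = 91 and 7x + 3y = −49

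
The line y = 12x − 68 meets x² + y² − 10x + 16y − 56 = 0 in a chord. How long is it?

Centre (5, −8), r² = 145. Perpendicular distance d from centre to line = |0| / √145 = 0/√145.
Chord = 2√(r² − d²) = 2·√(145) = 2√145.

2√145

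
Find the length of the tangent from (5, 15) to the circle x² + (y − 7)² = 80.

With centre O = (0, 7), |OP|² = 89 and r² = 80.
By the tangent–radius right angle, tangent length = √(|PO|² − r²) = √9 = 3.

3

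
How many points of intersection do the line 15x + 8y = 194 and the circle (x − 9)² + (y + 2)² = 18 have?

d² = (15·9 + 8·(−2) − (194))²/289 = 5625/289; r² = 18.
Since d² > r², the line lies outside the circle.

0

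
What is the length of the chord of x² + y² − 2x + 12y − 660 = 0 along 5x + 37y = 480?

From the line, y = (480 − 5x)/37. Substituting:
1394x² − 9758x − 460020 = 0  ⟹  x² − 7x − 330 = 0
x = 22 or x = −15, giving (22, 10) and (−15, 15).
|(22, 10) − (−15, 15)| = √((37)² + (−5)²) = √1394.

√1394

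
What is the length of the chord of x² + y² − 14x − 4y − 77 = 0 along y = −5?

18

The distance from (7, 2) to the line is 7, and r² = 130.
Half the chord is √(r² − d²) = √(81), so the full chord is 18.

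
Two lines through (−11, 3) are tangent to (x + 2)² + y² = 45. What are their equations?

x − 2y = −17 and 2x + y = −19

Write the tangent as mx − y + (3 − m·(−11)) = 0 and set its distance from the centre to 3√5:
(9m − (−3))² = 45(m² + 1)
2m² + 3m − 2 = 0, so m = 1/2 or m = −2.
Through (−11, 3) these give x − 2y = −17 and 2x + y = −19.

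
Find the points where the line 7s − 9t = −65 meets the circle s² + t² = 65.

(−8, 1) and (1, 8)

Express t = (65 + 7s)/9 and substitute into the circle:
130s² + 910s − 1040 = 0  ⟹  s² + 7s − 8 = 0
s = 1 or s = −8, giving (1, 8) and (−8, 1).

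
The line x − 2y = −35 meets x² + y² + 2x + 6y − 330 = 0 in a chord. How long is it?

From the line, y = (35 + x)/2. Substituting:
5x² + 90x + 325 = 0  ⟹  x² + 18x + 65 = 0
x = −5 or x = −13, giving (−5, 15) and (−13, 11).
|(−5, 15) − (−13, 11)| = √((8)² + (4)²) = 4√5.

4√5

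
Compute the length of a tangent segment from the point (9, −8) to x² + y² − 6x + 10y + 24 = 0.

Centre (3, −5), r² = 10. |PO|² = (6)² + (−3)² = 45.
The tangent meets the radius at right angles, so tangent² = |PO|² − r² = 45 − 10 = 35.

√35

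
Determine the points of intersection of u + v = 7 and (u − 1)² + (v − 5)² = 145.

Substitute v = −u + 7:
2u² − 6u − 140 = 0  ⟹  u² − 3u − 70 = 0
u = 10 or u = −7, giving (10, −3) and (−7, 14).

(−7, 14) and (10, −3)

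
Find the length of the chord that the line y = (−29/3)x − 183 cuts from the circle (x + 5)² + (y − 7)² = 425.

5√34

Substitute y = (−549 − 29x)/3:
850x² + 33150x + 321300 = 0  ⟹  x² + 39x + 378 = 0
x = −18 or x = −21, giving (−18, −9) and (−21, 20).
|(−18, −9) − (−21, 20)| = √((3)² + (−29)²) = 5√34.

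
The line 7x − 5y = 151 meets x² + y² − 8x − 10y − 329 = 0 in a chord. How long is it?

2√74

The distance from (4, 5) to the line is 148/√74, and r² = 370.
Half the chord is √(r² − d²) = √(74), so the full chord is 2√74.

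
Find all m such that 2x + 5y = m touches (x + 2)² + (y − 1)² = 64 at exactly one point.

m = 1 ± 8√29

For a tangent, require d(centre, line) = r = 8.
|2·(−2) + 5·1 − m| / √29 = 8
|m − (1)| = 8√29.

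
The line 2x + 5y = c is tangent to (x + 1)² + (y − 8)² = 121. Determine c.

The line touches the circle iff its distance from (−1, 8) is 11:
|2·(−1) + 5·8 − c| / √29 = 11
|c − (38)| = 11√29.

c = 38 ± 11√29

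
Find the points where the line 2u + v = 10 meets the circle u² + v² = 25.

Substitute v = −2u + 10:
5u² − 40u + 75 = 0  ⟹  u² − 8u + 15 = 0
u = 5 or u = 3, giving (5, 0) and (3, 4).

(3, 4) and (5, 0)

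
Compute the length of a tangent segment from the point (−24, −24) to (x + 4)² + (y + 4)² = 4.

2√199

The centre is (−4, −4) and r = 2. The square of the distance from P to the centre is 400 + 400 = 800.
The tangent meets the radius at right angles, so tangent² = |PO|² − r² = 800 − 4 = 796.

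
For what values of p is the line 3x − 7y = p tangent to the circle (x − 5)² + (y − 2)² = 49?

p = 1 ± 7√58

Tangency holds when the distance from the centre (5, 2) to the line equals the radius 7:
|3·5 − 7·2 − p| / √58 = 7
|p − (1)| = 7√58.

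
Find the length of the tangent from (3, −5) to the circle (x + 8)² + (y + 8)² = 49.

The centre is (−8, −8) and r = 7. The square of the distance from P to the centre is 121 + 9 = 130.
By the tangent–radius right angle, tangent length = √(|PO|² − r²) = √81 = 9.

9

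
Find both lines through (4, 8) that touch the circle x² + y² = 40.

3x + y = 20 and x − 3y = −20

A line y − (8) = m(x − (4)) is tangent when its distance from (0, 0) is 2√10:
(−4m − (−8))² = 40(m² + 1)
3m² + 8m − 3 = 0, so m = −3 or m = 1/3.
Through (4, 8) these give 3x + y = 20 and x − 3y = −20.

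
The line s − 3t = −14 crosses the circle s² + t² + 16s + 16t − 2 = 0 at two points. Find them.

Express t = (14 + s)/3 and substitute into the circle:
10s² + 220s + 850 = 0  ⟹  s² + 22s + 85 = 0
s = −5 or s = −17, giving (−5, 3) and (−17, −1).

(−17, −1) and (−5, 3)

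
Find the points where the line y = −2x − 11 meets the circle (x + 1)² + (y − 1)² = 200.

Express y = −2x − 11 and substitute into the circle:
5x² + 50x − 55 = 0  ⟹  x² + 10x − 11 = 0
x = 1 or x = −11, giving (1, −13) and (−11, 11).

(−11, 11) and (1, −13)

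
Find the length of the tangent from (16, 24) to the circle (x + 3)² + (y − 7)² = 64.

√586

Centre (−3, 7), r² = 64. |PO|² = (19)² + (17)² = 650.
The tangent meets the radius at right angles, so tangent² = |PO|² − r² = 650 − 64 = 586.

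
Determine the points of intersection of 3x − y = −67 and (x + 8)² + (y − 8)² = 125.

From the line, y = 3x + 67. Substituting:
10x² + 370x + 3420 = 0  ⟹  x² + 37x + 342 = 0
x = −18 or x = −19, giving (−18, 13) and (−19, 10).

(−19, 10) and (−18, 13)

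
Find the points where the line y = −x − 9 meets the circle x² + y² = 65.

(−8, −1) and (−1, −8)

Express y = −x − 9 and substitute into the circle:
2x² + 18x + 16 = 0  ⟹  x² + 9x + 8 = 0
x = −1 or x = −8, giving (−1, −8) and (−8, −1).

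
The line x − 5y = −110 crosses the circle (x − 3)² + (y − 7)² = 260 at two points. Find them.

From the line, y = (110 + x)/5. Substituting:
26x² − 650 = 0  ⟹  x² − 25 = 0
x = 5 or x = −5, giving (5, 23) and (−5, 21).

(−5, 21) and (5, 23)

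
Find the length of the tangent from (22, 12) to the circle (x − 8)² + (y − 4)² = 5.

The centre is (8, 4) and r = √5. The square of the distance from P to the centre is 196 + 64 = 260.
By the tangent–radius right angle, tangent length = √(|PO|² − r²) = √255.

√255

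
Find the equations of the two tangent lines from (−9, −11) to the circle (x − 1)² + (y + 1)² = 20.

x − 2y = 13 and 2x − y = −7

Write the tangent as mx − y + (−11 − m·(−9)) = 0 and set its distance from the centre to 2√5:
(10m − (10))² = 20(m² + 1)
2m² − 5m + 2 = 0, so m = 1/2 or m = 2.
With m = 1/2: x − 2y = 13. With m = 2: 2x − y = −7.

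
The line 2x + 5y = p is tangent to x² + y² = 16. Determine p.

Tangency holds when the distance from the centre (0, 0) to the line equals the radius 4:
|2·0 + 5·0 − p| / √29 = 4
|p| = 4√29.

p = ±4√29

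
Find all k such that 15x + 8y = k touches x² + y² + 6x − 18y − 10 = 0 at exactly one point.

The line touches the circle iff its distance from (−3, 9) is 10:
|15·(−3) + 8·9 − k| / √289 = 10
|k − (27)| = 10·17, so k = 197 or k = −143.

k = −143 or k = 197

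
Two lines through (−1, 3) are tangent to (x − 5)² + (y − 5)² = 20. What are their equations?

2x − y = −5 and x + 2y = 5

Let a tangent through (−1, 3) have slope m. Its distance from (5, 5) must equal 2√5:
(6m − (2))² = 20(m² + 1)
2m² − 3m − 2 = 0, so m = 2 or m = −1/2.
With m = 2: 2x − y = −5. With m = −1/2: x + 2y = 5.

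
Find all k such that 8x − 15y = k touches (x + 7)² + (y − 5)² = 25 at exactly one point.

k = −216 or k = −46

Tangency holds when the distance from the centre (−7, 5) to the line equals the radius 5:
|8·(−7) − 15·5 − k| / √289 = 5
|k − (−131)| = 5·17, so k = −46 or k = −216.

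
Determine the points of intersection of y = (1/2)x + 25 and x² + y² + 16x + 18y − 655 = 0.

(−28, 11) and (−12, 19)

Substitute y = (50 + x)/2:
5x² + 200x + 1680 = 0  ⟹  x² + 40x + 336 = 0
x = −12 or x = −28, giving (−12, 19) and (−28, 11).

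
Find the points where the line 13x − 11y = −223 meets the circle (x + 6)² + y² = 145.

Express y = (223 + 13x)/11 and substitute into the circle:
290x² + 7250x + 36540 = 0  ⟹  x² + 25x + 126 = 0
x = −7 or x = −18, giving (−7, 12) and (−18, −1).

(−18, −1) and (−7, 12)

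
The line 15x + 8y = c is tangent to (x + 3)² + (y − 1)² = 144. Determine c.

Tangency holds when the distance from the centre (−3, 1) to the line equals the radius 12:
|15·(−3) + 8·1 − c| / √289 = 12
|c − (−37)| = 12·17, so c = 167 or c = −241.

c = −241 or c = 167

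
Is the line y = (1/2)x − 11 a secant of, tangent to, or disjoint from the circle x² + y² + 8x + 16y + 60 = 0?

tangent

d² = (1·(−4) − 2·(−8) − (22))²/5 = 20; r² = 20.
Since d² = r², the line is tangent.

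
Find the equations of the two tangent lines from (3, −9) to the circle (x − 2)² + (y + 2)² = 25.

3x + 4y = −27 and 4x − 3y = 39

Let a tangent through (3, −9) have slope m. Its distance from (2, −2) must equal 5:
(−1m − (7))² = 25(m² + 1)
12m² − 7m − 12 = 0, so m = −3/4 or m = 4/3.
Through (3, −9) these give 3x + 4y = −27 and 4x − 3y = 39.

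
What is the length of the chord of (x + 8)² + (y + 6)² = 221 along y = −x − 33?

9√2

The distance from (−8, −6) to the line is 19/√2, and r² = 221.
Chord = 2√(r² − d²) = 2·√(81/2) = 9√2.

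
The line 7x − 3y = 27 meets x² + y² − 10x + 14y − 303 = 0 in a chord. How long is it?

5√58

Centre (5, −7), r² = 377. Perpendicular distance d from centre to line = |29| / √58 = 29/√58.
Chord = 2√(r² − d²) = 2·√(725/2) = 5√58.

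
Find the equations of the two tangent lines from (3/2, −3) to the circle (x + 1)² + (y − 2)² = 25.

Write the tangent as mx − y + (−3 − m·(3/2)) = 0 and set its distance from the centre to 5:
(−5/2m − (5))² = 25(m² + 1)
3m² − 4m = 0, so m = 0 or m = 4/3.
With m = 0: y = −3. With m = 4/3: 4x − 3y = 15.

y = −3 and 4x − 3y = 15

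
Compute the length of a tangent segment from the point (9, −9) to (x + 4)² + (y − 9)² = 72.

√421

The centre is (−4, 9) and r = 6√2. The square of the distance from P to the centre is 169 + 324 = 493.
By the tangent–radius right angle, tangent length = √(|PO|² − r²) = √421.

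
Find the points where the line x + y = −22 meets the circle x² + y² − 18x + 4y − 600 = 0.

(−17, −5) and (6, −28)

Substitute y = −x − 22:
2x² + 22x − 204 = 0  ⟹  x² + 11x − 102 = 0
x = 6 or x = −17, giving (6, −28) and (−17, −5).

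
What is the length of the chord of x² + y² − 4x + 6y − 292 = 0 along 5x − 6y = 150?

2√61

The distance from (2, −3) to the line is 122/√61, and r² = 305.
Half the chord is √(r² − d²) = √(61), so the full chord is 2√61.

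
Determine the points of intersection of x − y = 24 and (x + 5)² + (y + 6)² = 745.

Substitute y = x − 24:
2x² − 26x − 396 = 0  ⟹  x² − 13x − 198 = 0
x = 22 or x = −9, giving (22, −2) and (−9, −33).

(−9, −33) and (22, −2)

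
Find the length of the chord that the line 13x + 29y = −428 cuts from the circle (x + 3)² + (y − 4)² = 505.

√1010

From the line, y = (−428 − 13x)/29. Substituting:
1010x² + 19190x − 121200 = 0  ⟹  x² + 19x − 120 = 0
x = 5 or x = −24, giving (5, −17) and (−24, −4).
|(5, −17) − (−24, −4)| = √((29)² + (−13)²) = √1010.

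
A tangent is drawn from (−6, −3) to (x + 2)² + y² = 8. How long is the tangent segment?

√17

With centre O = (−2, 0), |OP|² = 25 and r² = 8.
Power of the point: PT² = |PO|² − r² = 17, so PT = √17.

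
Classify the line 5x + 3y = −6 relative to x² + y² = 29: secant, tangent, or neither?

d² = (5·0 + 3·0 − (−6))²/34 = 18/17; r² = 29.
Since d² < r², the line cuts the circle twice.

secant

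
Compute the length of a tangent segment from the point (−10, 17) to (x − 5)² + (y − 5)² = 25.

With centre O = (5, 5), |OP|² = 369 and r² = 25.
The tangent meets the radius at right angles, so tangent² = |PO|² − r² = 369 − 25 = 344.

2√86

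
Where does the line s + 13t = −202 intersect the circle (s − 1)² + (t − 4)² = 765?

(−20, −14) and (19, −17)

Substitute t = (−202 − s)/13:
170s² + 170s − 64600 = 0  ⟹  s² + s − 380 = 0
s = 19 or s = −20, giving (19, −17) and (−20, −14).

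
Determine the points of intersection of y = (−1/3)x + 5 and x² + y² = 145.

Express y = (15 − x)/3 and substitute into the circle:
10x² − 30x − 1080 = 0  ⟹  x² − 3x − 108 = 0
x = 12 or x = −9, giving (12, 1) and (−9, 8).

(−9, 8) and (12, 1)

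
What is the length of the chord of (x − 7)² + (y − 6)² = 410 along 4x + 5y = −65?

2√41

Centre (7, 6), r² = 410. Perpendicular distance d from centre to line = |123| / √41 = 123/√41.
Half the chord is √(r² − d²) = √(41), so the full chord is 2√41.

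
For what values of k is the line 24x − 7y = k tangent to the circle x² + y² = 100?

Tangency holds when the distance from the centre (0, 0) to the line equals the radius 10:
|24·0 − 7·0 − k| / √625 = 10
|k| = 10·25, so k = 250 or k = −250.

k = −250 or k = 250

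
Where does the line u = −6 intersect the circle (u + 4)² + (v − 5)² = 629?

The line gives u = −6. Substituting into the circle:
v² − 10v − 600 = 0
v = 30 or v = −20, giving (−6, 30) and (−6, −20).

(−6, −20) and (−6, 30)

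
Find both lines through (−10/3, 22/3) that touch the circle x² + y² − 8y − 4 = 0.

Let a tangent through (−10/3, 22/3) have slope m. Its distance from (0, 4) must equal 2√5:
[m·(10/3) − (−10/3)]² = 20(m² + 1)
2m² − 5m + 2 = 0, so m = 2 or m = 1/2.
With m = 2: 2x − y = −14. With m = 1/2: x − 2y = −18.

2x − y = −14 and x − 2y = −18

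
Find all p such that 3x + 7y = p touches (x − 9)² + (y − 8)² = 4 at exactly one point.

p = 83 ± 2√58

For a tangent, require d(centre, line) = r = 2.
|3·9 + 7·8 − p| / √58 = 2
|p − (83)| = 2√58.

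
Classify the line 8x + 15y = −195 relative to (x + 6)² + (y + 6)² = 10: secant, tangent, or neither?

Substituting the line into the circle gives 289x² + 4380x + 16875 = 0.
Δ = 19184400 − 19507500 = −323100.
No real roots: the line does not meet the circle.

neither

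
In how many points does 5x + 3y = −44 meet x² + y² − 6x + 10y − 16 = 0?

d² = (5·3 + 3·(−5) − (−44))²/34 = 968/17; r² = 50.
Since d² > r², the line lies outside the circle.

0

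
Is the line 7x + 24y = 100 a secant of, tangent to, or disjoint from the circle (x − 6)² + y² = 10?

Substituting the line into the circle gives 625x² − 8312x + 24976 = 0.
Discriminant = (−8312)² − 4·625·(24976) = 6649344 > 0.
Two real roots: the line is a secant.

secant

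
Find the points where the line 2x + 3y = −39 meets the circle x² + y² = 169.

(−12, −5) and (0, −13)

Express y = (−39 − 2x)/3 and substitute into the circle:
13x² + 156x = 0  ⟹  x² + 12x = 0
x = 0 or x = −12, giving (0, −13) and (−12, −5).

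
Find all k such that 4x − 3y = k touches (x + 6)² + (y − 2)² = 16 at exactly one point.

k = −50 or k = −10

The line touches the circle iff its distance from (−6, 2) is 4:
|4·(−6) − 3·2 − k| / √25 = 4
|k − (−30)| = 4·5, so k = −10 or k = −50.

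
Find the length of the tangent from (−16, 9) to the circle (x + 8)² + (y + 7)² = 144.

4√11

Centre (−8, −7), r² = 144. |PO|² = (−8)² + (16)² = 320.
By the tangent–radius right angle, tangent length = √(|PO|² − r²) = √176 = 4√11.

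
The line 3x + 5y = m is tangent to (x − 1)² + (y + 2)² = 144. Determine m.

Tangency holds when the distance from the centre (1, −2) to the line equals the radius 12:
|3·1 + 5·(−2) − m| / √34 = 12
|m − (−7)| = 12√34.

m = −7 ± 12√34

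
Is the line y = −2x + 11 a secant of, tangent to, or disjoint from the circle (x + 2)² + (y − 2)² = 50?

d² = (2·(−2) + 1·2 − (11))²/5 = 169/5; r² = 50.
Since d² < r², the line cuts the circle twice.

secant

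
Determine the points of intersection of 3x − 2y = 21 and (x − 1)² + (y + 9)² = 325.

Substitute y = (−21 + 3x)/2:
13x² − 26x − 1287 = 0  ⟹  x² − 2x − 99 = 0
x = 11 or x = −9, giving (11, 6) and (−9, −24).

(−9, −24) and (11, 6)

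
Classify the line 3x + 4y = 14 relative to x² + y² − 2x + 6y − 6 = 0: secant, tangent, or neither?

d² = (3·1 + 4·(−3) − (14))²/25 = 529/25; r² = 16.
Since d² > r², the line lies outside the circle.

neither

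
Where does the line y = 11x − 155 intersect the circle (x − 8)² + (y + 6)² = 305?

From the line, y = 11x − 155. Substituting:
122x² − 3294x + 21960 = 0  ⟹  x² − 27x + 180 = 0
x = 15 or x = 12, giving (15, 10) and (12, −23).

(12, −23) and (15, 10)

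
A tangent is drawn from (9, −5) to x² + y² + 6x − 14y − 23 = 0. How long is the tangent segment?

3√23

The centre is (−3, 7) and r = 9. The square of the distance from P to the centre is 144 + 144 = 288.
The tangent meets the radius at right angles, so tangent² = |PO|² − r² = 288 − 81 = 207.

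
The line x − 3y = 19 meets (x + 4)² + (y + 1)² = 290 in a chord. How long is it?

Express y = (−19 + x)/3 and substitute into the circle:
10x² + 40x − 2210 = 0  ⟹  x² + 4x − 221 = 0
x = 13 or x = −17, giving (13, −2) and (−17, −12).
|(13, −2) − (−17, −12)| = √((30)² + (10)²) = 10√10.

10√10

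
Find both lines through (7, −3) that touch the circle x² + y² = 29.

Write the tangent as mx − y + (−3 − m·(7)) = 0 and set its distance from the centre to √29:
[m·(−7) − (3)]² = 29(m² + 1)
10m² + 21m − 10 = 0, so m = 2/5 or m = −5/2.
With m = 2/5: 2x − 5y = 29. With m = −5/2: 5x + 2y = 29.

2x − 5y = 29 and 5x + 2y = 29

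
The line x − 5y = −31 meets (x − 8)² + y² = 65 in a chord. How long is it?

√26

Substitute y = (31 + x)/5:
26x² − 338x + 936 = 0  ⟹  x² − 13x + 36 = 0
x = 9 or x = 4, giving (9, 8) and (4, 7).
Chord length = distance between (9, 8) and (4, 7) = √26 = √26.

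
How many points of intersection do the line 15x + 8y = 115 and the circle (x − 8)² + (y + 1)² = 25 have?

2

Substituting the line into the circle gives 289x² − 4714x + 17625 = 0.
Δ = 22221796 − 20374500 = 1847296.
Two real roots: the line is a secant.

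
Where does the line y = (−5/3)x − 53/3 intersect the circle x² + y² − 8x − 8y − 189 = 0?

(−10, −1) and (−7, −6)

From the line, y = (−53 − 5x)/3. Substituting:
34x² + 578x + 2380 = 0  ⟹  x² + 17x + 70 = 0
x = −7 or x = −10, giving (−7, −6) and (−10, −1).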